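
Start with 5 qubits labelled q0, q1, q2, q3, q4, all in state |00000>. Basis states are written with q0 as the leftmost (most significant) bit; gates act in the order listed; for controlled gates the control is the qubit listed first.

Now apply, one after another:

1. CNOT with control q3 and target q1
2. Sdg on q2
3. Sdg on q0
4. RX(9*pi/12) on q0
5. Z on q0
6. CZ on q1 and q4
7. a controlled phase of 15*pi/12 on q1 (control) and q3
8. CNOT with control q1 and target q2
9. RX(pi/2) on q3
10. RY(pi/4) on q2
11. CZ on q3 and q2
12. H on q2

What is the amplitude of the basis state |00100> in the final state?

The amplitude on |00100> is -1/4 + sqrt(2)/4.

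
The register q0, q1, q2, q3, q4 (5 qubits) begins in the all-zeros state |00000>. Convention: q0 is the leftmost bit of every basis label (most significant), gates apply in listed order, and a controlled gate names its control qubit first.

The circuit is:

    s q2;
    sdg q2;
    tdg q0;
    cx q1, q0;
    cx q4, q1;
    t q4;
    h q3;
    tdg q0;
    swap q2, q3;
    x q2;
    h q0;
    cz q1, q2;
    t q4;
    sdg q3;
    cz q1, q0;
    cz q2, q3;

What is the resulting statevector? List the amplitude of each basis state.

After the circuit, the state carries amplitude 1/2 on |00000>, 1/2 on |00100>, 1/2 on |10000>, 1/2 on |10100>, and 0 on every other basis state.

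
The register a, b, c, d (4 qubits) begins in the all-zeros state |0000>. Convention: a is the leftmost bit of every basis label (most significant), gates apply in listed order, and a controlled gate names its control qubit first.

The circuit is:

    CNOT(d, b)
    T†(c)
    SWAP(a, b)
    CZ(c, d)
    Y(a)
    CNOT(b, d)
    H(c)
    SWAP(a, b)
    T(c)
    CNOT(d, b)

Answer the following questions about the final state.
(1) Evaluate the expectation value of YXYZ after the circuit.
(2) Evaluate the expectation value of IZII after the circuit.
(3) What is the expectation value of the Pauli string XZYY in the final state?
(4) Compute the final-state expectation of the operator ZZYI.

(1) The observable YXYZ averages to 0.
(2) In the final state, IZII has expectation -1.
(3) The observable XZYY averages to 0.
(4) The observable ZZYI averages to -sqrt(2)/2.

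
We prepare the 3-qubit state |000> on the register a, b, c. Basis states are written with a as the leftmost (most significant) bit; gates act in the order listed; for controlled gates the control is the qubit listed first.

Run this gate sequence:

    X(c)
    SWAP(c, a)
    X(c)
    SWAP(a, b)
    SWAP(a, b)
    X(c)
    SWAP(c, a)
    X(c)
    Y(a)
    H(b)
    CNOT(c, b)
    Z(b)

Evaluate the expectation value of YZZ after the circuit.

The expectation value of YZZ is 0. Key observation: the block from step 1 through step 8 cancels to the identity and can be dropped.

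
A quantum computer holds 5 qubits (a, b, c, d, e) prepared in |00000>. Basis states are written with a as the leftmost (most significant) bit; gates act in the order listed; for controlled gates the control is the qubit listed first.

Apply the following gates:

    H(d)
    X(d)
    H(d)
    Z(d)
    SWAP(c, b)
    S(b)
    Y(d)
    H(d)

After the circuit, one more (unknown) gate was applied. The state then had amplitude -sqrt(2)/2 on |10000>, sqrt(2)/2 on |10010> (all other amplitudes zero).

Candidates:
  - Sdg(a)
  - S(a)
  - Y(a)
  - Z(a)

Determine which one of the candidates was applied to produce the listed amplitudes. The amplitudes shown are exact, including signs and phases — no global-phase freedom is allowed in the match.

The unique candidate consistent with the amplitudes is Y(a). Key observation: steps 1-4 multiply out to the identity, so the circuit reduces to the remaining gates.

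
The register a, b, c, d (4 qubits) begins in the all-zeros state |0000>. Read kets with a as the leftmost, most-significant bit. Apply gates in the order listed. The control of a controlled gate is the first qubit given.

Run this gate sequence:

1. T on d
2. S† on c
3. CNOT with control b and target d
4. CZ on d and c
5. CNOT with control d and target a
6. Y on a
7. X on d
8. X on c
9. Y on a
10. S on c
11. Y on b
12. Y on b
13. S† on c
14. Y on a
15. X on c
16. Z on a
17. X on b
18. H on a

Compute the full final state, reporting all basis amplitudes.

After the circuit, the state carries amplitude -sqrt(2)*I/2 on |0101>, sqrt(2)*I/2 on |1101>, and 0 on every other basis state. Key observation: gates 8-15 undo each other exactly, leaving only the rest of the circuit to track.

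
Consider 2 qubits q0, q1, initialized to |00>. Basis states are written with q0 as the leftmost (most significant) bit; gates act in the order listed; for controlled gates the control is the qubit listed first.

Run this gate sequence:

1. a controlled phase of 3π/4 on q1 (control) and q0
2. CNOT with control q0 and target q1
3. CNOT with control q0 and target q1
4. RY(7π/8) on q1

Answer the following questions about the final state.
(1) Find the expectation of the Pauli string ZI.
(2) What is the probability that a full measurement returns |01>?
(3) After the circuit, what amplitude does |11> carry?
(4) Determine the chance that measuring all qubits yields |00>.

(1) The expectation value of ZI is 1. Key observation: the block from step 2 through step 3 cancels to the identity and can be dropped.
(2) Outcome |01> occurs with probability sin(7*pi/16)**2.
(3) The amplitude on |11> is 0.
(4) The probability of measuring |00> is cos(7*pi/16)**2.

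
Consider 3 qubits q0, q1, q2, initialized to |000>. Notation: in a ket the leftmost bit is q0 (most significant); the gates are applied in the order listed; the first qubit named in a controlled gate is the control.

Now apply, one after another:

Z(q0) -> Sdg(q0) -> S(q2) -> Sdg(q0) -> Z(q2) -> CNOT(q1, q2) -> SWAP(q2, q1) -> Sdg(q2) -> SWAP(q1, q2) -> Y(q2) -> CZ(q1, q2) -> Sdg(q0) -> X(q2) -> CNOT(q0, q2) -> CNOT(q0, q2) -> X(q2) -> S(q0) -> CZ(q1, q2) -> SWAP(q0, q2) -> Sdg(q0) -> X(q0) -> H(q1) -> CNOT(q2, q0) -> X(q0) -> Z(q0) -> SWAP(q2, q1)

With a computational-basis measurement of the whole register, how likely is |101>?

Outcome |101> occurs with probability 1/2. Key observation: gates 11-18 undo each other exactly, leaving only the rest of the circuit to track.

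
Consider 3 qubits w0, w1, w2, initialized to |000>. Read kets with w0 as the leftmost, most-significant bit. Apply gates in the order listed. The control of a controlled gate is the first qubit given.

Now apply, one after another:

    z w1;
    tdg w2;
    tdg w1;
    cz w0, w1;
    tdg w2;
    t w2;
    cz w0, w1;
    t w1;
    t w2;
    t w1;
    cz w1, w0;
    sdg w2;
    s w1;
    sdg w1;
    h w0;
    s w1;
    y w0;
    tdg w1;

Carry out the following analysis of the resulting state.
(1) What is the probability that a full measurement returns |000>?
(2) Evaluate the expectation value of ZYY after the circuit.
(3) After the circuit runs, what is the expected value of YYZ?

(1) A full measurement returns |000> with probability 1/2.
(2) The observable ZYY averages to 0.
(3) The expectation value of YYZ is 0.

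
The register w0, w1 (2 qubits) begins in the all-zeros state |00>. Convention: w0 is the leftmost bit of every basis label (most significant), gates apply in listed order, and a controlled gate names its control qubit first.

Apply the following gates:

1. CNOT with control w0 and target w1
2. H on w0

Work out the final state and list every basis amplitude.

The resulting statevector has amplitude sqrt(2)/2 on |00>, 0 on |01>, sqrt(2)/2 on |10>, 0 on |11>.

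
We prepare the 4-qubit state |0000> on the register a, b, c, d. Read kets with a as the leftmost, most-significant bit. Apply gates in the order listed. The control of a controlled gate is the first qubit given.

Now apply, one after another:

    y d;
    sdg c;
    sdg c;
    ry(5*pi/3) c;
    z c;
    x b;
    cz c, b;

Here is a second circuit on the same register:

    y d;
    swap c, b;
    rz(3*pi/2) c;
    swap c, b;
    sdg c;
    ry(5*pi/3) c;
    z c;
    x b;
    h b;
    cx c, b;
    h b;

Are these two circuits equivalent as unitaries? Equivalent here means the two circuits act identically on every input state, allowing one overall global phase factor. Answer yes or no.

No: there is an input state on which the two circuits produce genuinely different outputs (not merely differing by a phase).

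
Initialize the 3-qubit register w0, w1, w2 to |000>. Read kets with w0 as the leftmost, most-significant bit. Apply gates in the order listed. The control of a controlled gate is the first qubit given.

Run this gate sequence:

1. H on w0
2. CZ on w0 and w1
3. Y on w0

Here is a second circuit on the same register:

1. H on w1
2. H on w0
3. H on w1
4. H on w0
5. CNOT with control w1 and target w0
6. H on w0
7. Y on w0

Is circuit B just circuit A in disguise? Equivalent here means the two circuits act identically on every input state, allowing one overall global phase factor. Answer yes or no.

Yes, they are equivalent — the unitaries differ by at most a global phase.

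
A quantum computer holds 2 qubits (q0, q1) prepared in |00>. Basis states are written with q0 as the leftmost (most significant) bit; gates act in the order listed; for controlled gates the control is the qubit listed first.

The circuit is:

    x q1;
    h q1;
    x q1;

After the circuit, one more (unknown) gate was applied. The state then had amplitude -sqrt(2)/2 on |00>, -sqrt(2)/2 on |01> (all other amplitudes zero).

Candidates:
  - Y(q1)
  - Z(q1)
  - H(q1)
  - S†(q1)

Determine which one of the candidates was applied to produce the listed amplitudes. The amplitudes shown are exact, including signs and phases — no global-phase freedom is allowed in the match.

It was Z(q1) that produced the state shown.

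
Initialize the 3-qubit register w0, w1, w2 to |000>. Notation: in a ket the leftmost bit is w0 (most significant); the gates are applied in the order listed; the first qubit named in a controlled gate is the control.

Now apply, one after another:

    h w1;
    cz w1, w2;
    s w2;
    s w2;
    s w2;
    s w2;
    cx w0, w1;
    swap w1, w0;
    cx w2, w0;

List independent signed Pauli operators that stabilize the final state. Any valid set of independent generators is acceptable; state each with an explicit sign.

One valid set of independent stabilizer generators is +XII, +IZI, +IIZ (any independent generating set of the same group is equally correct). Key observation: steps 3-6 multiply out to the identity, so the circuit reduces to the remaining gates.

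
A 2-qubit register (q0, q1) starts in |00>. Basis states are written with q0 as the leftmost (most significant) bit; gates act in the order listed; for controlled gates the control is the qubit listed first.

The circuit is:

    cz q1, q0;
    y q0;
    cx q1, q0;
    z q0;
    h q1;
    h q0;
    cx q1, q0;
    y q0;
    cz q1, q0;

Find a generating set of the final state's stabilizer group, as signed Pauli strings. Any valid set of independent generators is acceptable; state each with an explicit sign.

The final state is stabilized by the group generated by +XZ, -ZX; other independent generating sets are equally valid.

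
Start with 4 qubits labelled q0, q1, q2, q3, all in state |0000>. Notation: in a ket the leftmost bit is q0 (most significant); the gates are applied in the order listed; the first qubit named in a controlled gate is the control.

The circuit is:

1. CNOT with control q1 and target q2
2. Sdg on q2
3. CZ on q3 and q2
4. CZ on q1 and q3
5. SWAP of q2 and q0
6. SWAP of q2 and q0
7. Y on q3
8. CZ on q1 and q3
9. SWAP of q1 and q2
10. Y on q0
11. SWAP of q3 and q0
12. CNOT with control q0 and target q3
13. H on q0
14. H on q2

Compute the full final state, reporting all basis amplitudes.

The resulting statevector has amplitude -1/2 on |0000>, -1/2 on |0010>, 1/2 on |1000>, 1/2 on |1010>, and 0 on every other basis state.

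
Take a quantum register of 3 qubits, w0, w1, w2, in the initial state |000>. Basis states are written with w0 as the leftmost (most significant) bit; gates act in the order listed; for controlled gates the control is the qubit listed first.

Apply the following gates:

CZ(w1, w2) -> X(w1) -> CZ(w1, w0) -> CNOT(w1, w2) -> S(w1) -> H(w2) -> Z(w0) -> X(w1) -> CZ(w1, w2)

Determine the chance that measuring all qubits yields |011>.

The probability of measuring |011> is 0.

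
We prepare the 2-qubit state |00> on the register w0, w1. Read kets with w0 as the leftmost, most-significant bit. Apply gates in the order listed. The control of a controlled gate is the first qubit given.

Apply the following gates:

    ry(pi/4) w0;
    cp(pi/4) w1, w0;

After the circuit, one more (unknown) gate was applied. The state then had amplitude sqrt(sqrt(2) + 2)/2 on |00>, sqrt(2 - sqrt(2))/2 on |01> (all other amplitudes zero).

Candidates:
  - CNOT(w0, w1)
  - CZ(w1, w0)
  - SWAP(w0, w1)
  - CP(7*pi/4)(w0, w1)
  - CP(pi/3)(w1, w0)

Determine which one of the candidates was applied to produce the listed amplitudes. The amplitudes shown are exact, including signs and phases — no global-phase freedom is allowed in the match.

The unique candidate consistent with the amplitudes is SWAP(w0, w1).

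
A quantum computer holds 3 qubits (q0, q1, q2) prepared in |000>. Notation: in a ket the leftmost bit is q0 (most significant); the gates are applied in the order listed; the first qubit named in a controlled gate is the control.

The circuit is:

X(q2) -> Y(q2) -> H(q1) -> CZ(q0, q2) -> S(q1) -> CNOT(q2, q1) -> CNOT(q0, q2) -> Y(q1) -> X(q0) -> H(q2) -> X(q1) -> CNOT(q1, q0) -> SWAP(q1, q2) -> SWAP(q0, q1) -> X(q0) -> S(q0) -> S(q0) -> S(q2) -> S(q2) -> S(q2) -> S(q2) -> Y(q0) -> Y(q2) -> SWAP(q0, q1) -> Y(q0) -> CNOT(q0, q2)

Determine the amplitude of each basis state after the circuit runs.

The resulting statevector has amplitude 0 on |000>, I/2 on |001>, 0 on |010>, I/2 on |011>, 0 on |100>, 1/2 on |101>, 0 on |110>, 1/2 on |111>. Key observation: gates 18-21 undo each other exactly, leaving only the rest of the circuit to track.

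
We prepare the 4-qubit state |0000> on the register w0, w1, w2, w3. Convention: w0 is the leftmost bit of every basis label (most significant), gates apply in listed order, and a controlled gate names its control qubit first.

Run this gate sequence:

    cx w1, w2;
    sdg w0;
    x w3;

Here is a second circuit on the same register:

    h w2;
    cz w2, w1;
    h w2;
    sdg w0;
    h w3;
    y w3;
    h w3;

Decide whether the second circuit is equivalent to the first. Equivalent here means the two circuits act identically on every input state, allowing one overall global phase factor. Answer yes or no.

No — the two circuits implement different unitaries, even allowing a global phase.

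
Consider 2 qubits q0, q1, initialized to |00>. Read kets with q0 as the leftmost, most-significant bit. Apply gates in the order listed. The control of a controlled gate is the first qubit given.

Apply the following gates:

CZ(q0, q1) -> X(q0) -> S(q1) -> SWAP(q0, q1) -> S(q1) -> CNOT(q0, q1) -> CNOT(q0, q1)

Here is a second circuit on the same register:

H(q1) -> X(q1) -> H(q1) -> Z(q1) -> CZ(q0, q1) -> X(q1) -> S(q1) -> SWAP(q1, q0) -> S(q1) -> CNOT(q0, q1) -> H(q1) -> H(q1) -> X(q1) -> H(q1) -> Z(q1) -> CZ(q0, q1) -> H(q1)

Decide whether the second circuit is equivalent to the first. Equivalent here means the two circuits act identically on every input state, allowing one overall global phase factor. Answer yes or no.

No: there is an input state on which the two circuits produce genuinely different outputs (not merely differing by a phase).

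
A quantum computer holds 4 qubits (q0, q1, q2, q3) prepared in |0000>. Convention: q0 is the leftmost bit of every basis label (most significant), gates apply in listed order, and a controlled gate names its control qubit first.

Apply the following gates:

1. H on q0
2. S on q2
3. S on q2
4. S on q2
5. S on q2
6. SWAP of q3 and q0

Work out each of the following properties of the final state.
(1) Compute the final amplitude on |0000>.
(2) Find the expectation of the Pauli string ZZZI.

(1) |0000> carries amplitude sqrt(2)/2 in the final state. Key observation: gates 2-5 undo each other exactly, leaving only the rest of the circuit to track.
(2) The expectation value of ZZZI is 1.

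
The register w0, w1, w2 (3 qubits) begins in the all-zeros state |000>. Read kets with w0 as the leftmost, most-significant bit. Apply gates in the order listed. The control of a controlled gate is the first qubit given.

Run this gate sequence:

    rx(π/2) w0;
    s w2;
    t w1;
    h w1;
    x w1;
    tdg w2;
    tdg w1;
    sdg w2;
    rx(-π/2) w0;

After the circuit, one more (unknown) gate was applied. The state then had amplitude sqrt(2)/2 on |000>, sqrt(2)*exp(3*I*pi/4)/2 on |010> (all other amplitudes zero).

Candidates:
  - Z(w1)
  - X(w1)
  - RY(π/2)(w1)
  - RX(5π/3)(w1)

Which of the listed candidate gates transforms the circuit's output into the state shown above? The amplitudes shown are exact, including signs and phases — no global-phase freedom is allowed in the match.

The unique candidate consistent with the amplitudes is Z(w1).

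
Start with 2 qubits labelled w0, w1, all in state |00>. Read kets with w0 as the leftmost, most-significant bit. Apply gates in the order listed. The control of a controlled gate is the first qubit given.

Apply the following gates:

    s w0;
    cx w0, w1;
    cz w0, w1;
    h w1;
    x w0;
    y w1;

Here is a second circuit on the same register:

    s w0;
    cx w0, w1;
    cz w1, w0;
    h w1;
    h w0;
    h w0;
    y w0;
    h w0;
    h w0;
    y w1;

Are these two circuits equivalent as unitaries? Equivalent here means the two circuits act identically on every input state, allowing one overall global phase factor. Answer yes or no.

No — the two circuits implement different unitaries, even allowing a global phase.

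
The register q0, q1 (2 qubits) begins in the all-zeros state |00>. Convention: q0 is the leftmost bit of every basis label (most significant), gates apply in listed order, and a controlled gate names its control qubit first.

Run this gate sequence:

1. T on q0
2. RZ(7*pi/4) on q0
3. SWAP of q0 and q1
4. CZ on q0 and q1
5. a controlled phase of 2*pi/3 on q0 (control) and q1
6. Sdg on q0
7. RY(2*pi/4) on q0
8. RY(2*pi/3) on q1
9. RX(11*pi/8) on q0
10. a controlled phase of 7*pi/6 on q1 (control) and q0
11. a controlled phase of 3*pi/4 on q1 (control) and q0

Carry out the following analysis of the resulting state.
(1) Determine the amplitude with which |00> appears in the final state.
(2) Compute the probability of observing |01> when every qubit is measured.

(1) The amplitude on |00> is sqrt(2)*exp(7*I*pi/16)/4.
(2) A full measurement returns |01> with probability 3/8.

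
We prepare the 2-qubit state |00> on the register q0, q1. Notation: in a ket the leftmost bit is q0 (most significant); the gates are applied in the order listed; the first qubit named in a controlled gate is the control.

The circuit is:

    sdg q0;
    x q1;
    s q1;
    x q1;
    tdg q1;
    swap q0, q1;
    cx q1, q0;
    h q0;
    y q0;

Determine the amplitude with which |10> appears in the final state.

|10> carries amplitude -sqrt(2)/2 in the final state.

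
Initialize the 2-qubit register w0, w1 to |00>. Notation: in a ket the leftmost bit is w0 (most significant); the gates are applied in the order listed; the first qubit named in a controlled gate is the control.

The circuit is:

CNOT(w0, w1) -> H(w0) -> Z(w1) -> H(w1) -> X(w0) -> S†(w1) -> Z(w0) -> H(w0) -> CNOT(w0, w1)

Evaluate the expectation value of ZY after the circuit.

The expectation value of ZY is -1.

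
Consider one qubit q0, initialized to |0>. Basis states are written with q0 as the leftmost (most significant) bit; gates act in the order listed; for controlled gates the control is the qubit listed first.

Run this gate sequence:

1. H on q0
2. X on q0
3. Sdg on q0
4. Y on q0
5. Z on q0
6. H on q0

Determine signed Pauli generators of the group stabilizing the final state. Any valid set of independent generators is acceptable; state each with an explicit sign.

The final state is stabilized by the group generated by -Y; other independent generating sets are equally valid.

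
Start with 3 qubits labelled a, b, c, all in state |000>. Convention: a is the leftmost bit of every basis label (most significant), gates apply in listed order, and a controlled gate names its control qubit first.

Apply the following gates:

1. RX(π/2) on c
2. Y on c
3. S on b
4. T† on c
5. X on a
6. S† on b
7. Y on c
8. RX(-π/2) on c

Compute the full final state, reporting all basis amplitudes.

After the circuit, the state carries amplitude 1/2 - exp(3*I*pi/4)/2 on |100>, -I/2 + exp(I*pi/4)/2 on |101>, and 0 on every other basis state.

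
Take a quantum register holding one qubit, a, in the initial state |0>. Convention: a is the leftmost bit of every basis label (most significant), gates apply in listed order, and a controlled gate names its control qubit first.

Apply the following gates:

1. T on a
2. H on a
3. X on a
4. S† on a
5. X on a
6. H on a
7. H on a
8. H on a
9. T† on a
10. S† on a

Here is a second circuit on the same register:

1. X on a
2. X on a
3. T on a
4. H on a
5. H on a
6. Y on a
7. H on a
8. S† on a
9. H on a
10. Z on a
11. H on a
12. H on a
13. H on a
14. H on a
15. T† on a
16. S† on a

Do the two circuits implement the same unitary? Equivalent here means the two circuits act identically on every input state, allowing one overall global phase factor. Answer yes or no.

No — the two circuits implement different unitaries, even allowing a global phase.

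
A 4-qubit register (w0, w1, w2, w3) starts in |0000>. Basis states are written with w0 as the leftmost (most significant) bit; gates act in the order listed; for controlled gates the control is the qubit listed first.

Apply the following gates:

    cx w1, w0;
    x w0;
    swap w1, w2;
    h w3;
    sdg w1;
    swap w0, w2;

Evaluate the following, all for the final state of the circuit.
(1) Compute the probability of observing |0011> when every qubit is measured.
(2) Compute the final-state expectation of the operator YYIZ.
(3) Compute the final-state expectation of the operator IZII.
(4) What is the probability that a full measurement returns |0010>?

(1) The probability of measuring |0011> is 1/2.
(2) The expectation value of YYIZ is 0.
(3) The expectation value of IZII is 1.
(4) A full measurement returns |0010> with probability 1/2.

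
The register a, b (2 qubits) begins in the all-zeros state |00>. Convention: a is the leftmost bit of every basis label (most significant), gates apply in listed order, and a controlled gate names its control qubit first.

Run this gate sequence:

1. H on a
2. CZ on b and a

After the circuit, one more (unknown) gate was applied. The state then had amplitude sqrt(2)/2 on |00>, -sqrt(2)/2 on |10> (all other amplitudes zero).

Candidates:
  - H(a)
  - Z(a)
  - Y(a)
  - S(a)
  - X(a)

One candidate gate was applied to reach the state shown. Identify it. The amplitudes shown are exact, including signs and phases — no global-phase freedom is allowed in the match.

The applied gate was Z(a).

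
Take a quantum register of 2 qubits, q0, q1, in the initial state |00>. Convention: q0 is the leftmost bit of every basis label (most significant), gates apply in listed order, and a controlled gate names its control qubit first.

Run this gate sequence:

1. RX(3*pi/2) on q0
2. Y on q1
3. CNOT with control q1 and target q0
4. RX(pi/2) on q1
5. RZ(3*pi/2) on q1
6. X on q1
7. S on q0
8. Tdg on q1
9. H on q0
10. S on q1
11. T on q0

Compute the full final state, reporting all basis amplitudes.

After the circuit, the state carries amplitude sqrt(2)*exp(3*I*pi/4)/2 on |00>, -sqrt(2)/2 on |01>, 0 on |10>, 0 on |11>.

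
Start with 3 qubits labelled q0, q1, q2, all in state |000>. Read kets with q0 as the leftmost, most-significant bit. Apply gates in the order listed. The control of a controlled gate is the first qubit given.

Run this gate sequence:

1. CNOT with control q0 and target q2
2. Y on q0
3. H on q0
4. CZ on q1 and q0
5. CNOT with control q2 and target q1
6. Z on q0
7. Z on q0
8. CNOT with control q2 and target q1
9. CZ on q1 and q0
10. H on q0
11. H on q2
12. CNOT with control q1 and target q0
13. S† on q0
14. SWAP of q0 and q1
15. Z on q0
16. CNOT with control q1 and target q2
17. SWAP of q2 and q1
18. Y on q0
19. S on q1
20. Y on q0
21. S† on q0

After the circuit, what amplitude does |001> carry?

The amplitude on |001> is sqrt(2)/2. Key observation: steps 3-10 multiply out to the identity, so the circuit reduces to the remaining gates.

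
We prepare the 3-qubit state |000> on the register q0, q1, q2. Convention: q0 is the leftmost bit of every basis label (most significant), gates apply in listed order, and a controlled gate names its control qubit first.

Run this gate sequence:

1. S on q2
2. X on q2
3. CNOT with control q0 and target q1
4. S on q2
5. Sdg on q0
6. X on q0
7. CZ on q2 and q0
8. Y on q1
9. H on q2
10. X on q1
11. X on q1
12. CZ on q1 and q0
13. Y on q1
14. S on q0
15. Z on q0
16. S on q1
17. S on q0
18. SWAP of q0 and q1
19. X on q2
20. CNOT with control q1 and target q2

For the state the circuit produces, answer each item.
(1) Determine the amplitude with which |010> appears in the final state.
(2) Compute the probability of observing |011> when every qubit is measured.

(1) |010> carries amplitude sqrt(2)*I/2 in the final state.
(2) Outcome |011> occurs with probability 1/2.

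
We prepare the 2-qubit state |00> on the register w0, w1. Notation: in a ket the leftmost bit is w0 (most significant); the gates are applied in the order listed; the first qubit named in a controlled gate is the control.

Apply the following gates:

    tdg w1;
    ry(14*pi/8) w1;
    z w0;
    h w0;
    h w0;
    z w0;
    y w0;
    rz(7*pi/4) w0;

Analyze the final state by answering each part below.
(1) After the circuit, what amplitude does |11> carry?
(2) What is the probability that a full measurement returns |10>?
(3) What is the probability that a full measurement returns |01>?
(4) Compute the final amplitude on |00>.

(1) The amplitude on |11> is -sqrt(2 - sqrt(2))*exp(3*I*pi/8)/2. Key observation: the block from step 3 through step 6 cancels to the identity and can be dropped.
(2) A full measurement returns |10> with probability sqrt(2)/4 + 1/2.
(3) The probability of measuring |01> is 0.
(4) The final state's coefficient on |00> equals 0.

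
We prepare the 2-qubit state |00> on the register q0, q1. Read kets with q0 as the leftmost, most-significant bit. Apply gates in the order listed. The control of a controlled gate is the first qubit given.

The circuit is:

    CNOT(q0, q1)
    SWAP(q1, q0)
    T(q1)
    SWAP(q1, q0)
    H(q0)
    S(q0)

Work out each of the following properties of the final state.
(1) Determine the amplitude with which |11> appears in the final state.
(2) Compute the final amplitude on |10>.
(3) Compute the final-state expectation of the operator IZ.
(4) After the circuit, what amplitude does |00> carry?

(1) |11> carries amplitude 0 in the final state.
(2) The amplitude on |10> is sqrt(2)*I/2.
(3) The expectation value of IZ is 1.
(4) |00> carries amplitude sqrt(2)/2 in the final state.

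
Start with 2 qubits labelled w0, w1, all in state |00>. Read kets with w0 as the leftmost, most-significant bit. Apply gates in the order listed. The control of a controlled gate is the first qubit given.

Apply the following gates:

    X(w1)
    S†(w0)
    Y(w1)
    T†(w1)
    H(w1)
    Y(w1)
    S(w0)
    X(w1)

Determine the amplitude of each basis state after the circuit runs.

The resulting statevector has amplitude sqrt(2)/2 on |00>, -sqrt(2)/2 on |01>, 0 on |10>, 0 on |11>.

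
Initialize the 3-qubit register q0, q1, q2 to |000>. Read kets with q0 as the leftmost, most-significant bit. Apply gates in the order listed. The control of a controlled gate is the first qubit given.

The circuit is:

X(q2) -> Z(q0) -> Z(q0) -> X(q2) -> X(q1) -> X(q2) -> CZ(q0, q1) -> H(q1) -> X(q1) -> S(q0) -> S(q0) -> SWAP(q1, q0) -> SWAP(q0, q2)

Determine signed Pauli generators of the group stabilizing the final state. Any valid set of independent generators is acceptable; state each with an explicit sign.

The stabilizer group can be generated by -IIX, -ZII, +IZI, among other valid generating sets. Key observation: the block from step 1 through step 4 cancels to the identity and can be dropped.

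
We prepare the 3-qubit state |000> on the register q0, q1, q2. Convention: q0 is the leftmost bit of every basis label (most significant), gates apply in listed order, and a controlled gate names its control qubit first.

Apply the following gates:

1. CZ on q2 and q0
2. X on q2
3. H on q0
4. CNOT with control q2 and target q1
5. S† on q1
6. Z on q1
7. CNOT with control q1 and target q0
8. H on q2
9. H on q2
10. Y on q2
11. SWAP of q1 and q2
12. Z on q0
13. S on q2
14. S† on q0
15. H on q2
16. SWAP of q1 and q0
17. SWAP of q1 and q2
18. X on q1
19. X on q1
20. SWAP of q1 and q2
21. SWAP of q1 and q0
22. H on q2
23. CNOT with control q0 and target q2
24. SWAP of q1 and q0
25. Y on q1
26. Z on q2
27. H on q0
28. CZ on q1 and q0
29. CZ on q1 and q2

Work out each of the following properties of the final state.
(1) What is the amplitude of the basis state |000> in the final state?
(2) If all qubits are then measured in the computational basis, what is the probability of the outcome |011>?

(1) |000> carries amplitude I/2 in the final state. Key observation: steps 15-22 multiply out to the identity, so the circuit reduces to the remaining gates.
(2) The probability of measuring |011> is 1/4.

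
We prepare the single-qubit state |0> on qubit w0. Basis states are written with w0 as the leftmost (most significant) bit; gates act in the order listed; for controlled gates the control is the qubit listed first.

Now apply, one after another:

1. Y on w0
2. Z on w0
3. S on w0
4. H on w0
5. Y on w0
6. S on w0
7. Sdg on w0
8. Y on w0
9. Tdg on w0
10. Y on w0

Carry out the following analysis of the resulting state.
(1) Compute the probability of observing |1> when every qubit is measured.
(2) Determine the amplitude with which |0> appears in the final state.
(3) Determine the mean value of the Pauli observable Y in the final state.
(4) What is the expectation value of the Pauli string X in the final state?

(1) A full measurement returns |1> with probability 1/2. Key observation: the block from step 5 through step 8 cancels to the identity and can be dropped.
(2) The amplitude on |0> is sqrt(2)*exp(I*pi/4)/2.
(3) In the final state, Y has expectation sqrt(2)/2.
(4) The observable X averages to sqrt(2)/2.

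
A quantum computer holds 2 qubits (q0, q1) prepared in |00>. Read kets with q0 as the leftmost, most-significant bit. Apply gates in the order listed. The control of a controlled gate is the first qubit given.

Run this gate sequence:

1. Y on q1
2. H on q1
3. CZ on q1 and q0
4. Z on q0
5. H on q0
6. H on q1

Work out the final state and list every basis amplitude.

The resulting statevector has amplitude 0 on |00>, sqrt(2)*I/2 on |01>, 0 on |10>, sqrt(2)*I/2 on |11>.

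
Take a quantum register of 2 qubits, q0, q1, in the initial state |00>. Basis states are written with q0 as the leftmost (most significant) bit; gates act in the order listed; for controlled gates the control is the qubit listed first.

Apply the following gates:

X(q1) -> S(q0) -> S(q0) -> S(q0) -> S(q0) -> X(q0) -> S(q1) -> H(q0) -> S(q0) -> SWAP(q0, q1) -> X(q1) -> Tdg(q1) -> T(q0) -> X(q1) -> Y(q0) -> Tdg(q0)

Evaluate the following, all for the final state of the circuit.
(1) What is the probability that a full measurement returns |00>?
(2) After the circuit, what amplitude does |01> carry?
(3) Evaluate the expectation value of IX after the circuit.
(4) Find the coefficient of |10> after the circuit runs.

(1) A full measurement returns |00> with probability 1/2. Key observation: steps 2-5 multiply out to the identity, so the circuit reduces to the remaining gates.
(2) The final state's coefficient on |01> equals -sqrt(2)*exp(3*I*pi/4)/2.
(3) The observable IX averages to sqrt(2)/2.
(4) The amplitude on |10> is 0.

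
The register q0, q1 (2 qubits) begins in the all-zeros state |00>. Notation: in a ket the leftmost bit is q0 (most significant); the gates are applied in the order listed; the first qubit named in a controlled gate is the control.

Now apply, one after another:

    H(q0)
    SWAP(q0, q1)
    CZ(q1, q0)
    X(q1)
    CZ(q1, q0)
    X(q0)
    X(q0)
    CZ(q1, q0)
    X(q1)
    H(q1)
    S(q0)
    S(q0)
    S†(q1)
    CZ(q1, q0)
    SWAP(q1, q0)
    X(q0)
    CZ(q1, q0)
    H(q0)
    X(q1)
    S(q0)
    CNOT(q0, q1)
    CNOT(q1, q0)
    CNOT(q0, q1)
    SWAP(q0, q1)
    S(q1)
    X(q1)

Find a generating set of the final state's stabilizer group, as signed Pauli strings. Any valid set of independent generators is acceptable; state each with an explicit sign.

The stabilizer group can be generated by -YI, +IZ, among other valid generating sets. Key observation: gates 4-9 undo each other exactly, leaving only the rest of the circuit to track.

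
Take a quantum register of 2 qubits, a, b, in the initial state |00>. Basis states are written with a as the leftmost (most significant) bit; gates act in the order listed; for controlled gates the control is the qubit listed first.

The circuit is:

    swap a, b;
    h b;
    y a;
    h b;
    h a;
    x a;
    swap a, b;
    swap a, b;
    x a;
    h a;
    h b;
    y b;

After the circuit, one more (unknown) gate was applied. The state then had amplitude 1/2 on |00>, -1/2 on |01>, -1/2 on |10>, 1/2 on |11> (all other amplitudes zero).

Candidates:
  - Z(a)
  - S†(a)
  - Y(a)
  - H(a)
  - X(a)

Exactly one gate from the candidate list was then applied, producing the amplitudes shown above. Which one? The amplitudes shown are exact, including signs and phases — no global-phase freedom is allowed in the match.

The unique candidate consistent with the amplitudes is H(a). Key observation: the block from step 4 through step 11 cancels to the identity and can be dropped.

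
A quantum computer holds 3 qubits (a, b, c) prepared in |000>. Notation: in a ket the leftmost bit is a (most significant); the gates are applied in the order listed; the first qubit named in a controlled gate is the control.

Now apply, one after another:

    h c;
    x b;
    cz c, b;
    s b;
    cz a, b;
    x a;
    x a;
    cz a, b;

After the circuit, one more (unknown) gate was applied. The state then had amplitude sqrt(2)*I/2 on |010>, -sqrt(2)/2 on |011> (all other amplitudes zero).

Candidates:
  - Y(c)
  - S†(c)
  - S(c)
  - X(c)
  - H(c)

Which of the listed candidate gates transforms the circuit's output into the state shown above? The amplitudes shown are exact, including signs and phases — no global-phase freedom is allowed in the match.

It was S†(c) that produced the state shown.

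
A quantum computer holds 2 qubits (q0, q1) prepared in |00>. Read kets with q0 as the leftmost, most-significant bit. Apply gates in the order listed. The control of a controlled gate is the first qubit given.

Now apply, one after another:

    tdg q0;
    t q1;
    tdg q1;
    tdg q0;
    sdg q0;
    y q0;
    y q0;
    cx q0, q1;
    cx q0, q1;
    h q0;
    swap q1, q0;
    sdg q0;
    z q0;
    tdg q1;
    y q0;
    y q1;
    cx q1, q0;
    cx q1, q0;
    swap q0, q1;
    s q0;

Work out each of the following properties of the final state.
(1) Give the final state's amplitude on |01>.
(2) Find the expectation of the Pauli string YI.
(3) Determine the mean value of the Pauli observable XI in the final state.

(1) |01> carries amplitude -sqrt(2)*exp(3*I*pi/4)/2 in the final state.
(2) The observable YI averages to -sqrt(2)/2.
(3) In the final state, XI has expectation sqrt(2)/2.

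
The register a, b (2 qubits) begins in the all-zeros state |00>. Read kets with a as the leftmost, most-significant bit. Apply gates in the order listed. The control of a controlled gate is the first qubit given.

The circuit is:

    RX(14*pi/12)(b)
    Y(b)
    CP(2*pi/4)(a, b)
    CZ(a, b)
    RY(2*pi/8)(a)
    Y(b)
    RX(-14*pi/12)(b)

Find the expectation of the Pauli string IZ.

In the final state, IZ has expectation 1.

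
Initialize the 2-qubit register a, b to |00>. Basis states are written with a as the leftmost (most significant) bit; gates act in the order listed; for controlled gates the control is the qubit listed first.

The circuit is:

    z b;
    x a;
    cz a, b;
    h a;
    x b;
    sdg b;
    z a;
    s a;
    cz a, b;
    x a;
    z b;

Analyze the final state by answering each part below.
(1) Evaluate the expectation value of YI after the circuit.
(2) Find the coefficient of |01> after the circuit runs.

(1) The expectation value of YI is 1.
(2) The amplitude on |01> is sqrt(2)/2.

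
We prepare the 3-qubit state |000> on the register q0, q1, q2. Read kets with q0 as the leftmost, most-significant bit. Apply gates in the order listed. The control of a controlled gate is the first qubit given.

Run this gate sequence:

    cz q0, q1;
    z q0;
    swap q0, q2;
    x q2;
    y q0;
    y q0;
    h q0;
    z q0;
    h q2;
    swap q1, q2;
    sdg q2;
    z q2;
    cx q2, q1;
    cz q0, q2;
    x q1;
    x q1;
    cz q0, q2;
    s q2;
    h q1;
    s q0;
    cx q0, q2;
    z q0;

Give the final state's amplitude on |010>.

The final state's coefficient on |010> equals sqrt(2)/2. Key observation: the block from step 14 through step 17 cancels to the identity and can be dropped.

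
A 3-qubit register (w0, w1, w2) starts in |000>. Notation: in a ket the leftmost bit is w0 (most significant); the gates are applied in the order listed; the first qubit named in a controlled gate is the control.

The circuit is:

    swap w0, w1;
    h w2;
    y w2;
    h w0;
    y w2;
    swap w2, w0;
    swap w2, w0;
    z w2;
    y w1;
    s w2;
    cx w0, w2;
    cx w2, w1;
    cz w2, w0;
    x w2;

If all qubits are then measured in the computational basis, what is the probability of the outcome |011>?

Outcome |011> occurs with probability 1/4.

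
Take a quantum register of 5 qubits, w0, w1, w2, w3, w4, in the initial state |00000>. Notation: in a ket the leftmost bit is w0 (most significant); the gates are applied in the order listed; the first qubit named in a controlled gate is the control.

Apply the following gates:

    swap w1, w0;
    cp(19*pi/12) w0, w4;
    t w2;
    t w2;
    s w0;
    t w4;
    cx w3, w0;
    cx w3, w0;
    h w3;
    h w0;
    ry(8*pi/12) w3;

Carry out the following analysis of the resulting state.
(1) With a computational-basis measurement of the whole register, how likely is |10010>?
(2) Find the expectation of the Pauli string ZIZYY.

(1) Outcome |10010> occurs with probability sqrt(3)/8 + 1/4. Key observation: steps 7-8 multiply out to the identity, so the circuit reduces to the remaining gates.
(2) The expectation value of ZIZYY is 0.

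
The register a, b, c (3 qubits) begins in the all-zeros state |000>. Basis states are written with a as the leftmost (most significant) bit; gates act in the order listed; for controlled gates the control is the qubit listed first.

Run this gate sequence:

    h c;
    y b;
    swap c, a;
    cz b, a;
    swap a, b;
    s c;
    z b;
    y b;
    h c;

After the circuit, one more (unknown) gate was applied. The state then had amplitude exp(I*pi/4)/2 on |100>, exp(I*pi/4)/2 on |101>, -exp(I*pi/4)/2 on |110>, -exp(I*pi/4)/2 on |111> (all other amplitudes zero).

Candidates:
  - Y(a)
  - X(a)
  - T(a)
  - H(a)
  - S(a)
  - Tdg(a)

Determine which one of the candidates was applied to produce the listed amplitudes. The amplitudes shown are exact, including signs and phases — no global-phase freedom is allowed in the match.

The unique candidate consistent with the amplitudes is T(a).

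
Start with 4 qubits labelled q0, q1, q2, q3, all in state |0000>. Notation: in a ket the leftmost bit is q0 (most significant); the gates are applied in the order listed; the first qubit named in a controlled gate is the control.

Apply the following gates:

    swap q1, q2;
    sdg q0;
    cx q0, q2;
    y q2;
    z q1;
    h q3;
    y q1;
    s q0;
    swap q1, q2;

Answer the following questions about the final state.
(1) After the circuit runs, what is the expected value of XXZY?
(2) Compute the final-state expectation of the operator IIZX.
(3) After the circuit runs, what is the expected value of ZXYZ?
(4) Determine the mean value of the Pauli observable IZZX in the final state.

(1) The observable XXZY averages to 0.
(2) The observable IIZX averages to -1.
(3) In the final state, ZXYZ has expectation 0.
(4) The expectation value of IZZX is 1.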